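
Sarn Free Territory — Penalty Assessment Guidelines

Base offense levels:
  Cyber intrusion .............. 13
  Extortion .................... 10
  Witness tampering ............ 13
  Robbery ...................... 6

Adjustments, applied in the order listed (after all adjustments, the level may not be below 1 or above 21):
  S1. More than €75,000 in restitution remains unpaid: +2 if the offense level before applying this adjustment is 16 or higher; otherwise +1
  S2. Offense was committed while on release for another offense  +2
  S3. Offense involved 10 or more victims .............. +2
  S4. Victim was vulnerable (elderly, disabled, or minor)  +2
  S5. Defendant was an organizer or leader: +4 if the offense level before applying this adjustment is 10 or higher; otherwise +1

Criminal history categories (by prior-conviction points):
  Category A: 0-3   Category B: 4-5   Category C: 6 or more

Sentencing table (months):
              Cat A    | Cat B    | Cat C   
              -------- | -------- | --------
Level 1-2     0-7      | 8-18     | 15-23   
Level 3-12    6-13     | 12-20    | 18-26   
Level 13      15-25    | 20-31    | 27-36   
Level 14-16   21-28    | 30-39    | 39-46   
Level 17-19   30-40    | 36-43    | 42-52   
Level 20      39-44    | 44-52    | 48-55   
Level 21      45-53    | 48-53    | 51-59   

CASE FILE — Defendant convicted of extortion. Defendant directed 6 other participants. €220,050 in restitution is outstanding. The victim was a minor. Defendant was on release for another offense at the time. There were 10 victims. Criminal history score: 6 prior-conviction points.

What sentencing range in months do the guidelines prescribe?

51-59 months

Base offense level for extortion: 10.
S1 applies (level before this adjustment is 10 < 16, so +1): 10 + 1 = 11.
S2 applies: 11 + 2 = 13.
S3 applies: 13 + 2 = 15.
S4 applies: 15 + 2 = 17.
S5 applies (level before this adjustment is 17 ≥ 10, so +4): 17 + 4 = 21.
Final offense level: 21.
Criminal history: 6 prior points → Category C (6+).
Level 21 falls in the 21 band.
Grid: Level 21 × Category C = 51-59 months.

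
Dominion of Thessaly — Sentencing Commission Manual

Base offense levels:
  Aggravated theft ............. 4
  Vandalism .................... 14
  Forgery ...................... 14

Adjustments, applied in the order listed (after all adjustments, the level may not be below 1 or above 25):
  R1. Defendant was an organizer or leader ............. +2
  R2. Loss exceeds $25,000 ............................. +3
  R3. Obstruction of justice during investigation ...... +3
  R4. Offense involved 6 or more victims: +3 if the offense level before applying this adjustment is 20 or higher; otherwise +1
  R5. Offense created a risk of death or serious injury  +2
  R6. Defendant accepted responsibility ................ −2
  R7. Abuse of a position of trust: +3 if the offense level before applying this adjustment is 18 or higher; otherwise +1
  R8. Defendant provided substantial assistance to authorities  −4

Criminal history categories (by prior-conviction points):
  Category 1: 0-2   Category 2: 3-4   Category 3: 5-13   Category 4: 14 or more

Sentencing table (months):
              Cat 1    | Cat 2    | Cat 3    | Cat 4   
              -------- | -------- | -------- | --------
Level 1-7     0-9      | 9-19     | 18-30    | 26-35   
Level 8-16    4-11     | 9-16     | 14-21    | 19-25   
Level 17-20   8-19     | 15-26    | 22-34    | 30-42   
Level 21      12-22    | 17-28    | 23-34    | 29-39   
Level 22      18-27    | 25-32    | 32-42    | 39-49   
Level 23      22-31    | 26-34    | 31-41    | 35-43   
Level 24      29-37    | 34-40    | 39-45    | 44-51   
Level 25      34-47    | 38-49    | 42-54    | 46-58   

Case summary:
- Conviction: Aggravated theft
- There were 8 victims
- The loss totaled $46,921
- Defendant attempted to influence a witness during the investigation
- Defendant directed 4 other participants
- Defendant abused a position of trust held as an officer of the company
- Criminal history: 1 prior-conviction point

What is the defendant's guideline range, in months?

Base offense level for aggravated theft: 4.
R1 applies: 4 + 2 = 6.
R2 applies: 6 + 3 = 9.
R3 applies: 9 + 3 = 12.
R4 applies (level before this adjustment is 12 < 20, so +1): 12 + 1 = 13.
R7 applies (level before this adjustment is 13 < 18, so +1): 13 + 1 = 14.
R8 does not apply.
Final offense level: 14.
Criminal history: 1 prior point → Category 1 (0-2).
Level 14 falls in the 8-16 band.
Grid: Level 8-16 × Category 1 = 4-11 months.

4-11 months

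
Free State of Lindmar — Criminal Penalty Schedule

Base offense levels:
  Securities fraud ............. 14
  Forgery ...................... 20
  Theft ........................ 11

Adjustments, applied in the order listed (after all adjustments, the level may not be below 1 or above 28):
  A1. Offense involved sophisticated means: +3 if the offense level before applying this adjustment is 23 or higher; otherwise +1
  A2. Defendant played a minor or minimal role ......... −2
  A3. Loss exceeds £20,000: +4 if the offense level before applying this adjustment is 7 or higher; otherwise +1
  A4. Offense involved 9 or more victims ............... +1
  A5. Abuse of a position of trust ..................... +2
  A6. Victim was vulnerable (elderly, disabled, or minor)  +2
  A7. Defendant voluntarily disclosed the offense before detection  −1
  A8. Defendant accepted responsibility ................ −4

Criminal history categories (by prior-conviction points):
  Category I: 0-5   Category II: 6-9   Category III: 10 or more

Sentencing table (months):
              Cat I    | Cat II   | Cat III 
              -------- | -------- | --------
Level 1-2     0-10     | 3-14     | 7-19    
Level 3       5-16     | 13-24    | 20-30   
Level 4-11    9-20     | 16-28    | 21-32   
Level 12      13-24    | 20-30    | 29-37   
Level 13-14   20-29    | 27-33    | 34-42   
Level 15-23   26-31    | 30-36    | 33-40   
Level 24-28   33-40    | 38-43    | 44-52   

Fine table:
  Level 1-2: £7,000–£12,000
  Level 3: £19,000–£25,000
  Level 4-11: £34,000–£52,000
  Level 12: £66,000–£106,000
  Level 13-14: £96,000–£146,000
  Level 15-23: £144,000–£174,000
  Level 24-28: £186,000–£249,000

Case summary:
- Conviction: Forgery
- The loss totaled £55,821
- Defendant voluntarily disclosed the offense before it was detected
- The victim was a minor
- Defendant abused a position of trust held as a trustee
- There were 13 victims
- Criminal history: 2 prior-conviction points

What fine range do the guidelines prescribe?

Base offense level for forgery: 20.
A2 does not apply.
A3 applies (level before this adjustment is 20 ≥ 7, so +4): 20 + 4 = 24.
A4 applies: 24 + 1 = 25.
A5 applies: 25 + 2 = 27.
A6 applies: 27 + 2 = 29.
A7 applies: 29 − 1 = 28.
Final offense level: 28.
Level 28 falls in the 24-28 band.
Fine table: Level 24-28 → £186,000–£249,000.

£186,000–£249,000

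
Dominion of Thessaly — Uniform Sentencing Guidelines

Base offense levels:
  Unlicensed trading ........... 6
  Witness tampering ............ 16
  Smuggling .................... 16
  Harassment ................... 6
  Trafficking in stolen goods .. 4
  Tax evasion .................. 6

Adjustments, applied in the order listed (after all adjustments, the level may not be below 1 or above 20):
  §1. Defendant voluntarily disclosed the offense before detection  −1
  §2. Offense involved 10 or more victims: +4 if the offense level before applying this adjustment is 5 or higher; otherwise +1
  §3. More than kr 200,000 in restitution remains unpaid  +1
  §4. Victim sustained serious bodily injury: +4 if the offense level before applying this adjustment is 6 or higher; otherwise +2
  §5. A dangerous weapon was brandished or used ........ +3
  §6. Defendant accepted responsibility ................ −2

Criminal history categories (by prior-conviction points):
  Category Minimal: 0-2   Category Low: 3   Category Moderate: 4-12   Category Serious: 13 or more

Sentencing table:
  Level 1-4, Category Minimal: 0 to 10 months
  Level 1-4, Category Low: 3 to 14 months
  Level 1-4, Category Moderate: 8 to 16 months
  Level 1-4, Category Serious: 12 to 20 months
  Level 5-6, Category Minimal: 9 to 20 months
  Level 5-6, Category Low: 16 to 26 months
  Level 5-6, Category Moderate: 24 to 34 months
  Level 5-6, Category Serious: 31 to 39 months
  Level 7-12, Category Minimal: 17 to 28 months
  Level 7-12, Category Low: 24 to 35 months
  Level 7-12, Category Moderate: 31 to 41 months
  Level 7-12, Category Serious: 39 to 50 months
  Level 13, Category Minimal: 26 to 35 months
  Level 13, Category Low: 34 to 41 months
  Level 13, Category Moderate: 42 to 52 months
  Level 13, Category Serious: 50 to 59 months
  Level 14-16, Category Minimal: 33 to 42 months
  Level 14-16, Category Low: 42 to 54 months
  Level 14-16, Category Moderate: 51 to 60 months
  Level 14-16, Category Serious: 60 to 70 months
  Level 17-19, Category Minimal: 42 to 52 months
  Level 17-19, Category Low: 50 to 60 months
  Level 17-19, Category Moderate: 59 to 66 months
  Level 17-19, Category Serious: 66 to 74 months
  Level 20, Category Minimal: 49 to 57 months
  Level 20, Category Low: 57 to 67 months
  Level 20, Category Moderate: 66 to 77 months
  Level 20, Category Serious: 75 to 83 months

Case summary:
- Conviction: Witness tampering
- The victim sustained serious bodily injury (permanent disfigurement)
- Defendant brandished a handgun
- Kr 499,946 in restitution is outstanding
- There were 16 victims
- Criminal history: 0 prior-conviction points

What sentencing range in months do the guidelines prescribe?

Base offense level for witness tampering: 16.
§2 applies (level before this adjustment is 16 ≥ 5, so +4): 16 + 4 = 20.
§3 applies: 20 + 1 = 21.
§4 applies (level before this adjustment is 21 ≥ 6, so +4): 21 + 4 = 25.
§5 applies: 25 + 3 = 28.
§6 does not apply.
Level 28 exceeds the maximum of 20; capped at 20.
Final offense level: 20.
Criminal history: 0 prior points → Category Minimal (0-2).
Level 20 falls in the 20 band.
Grid: Level 20 × Category Minimal = 49-57 months.

49-57 months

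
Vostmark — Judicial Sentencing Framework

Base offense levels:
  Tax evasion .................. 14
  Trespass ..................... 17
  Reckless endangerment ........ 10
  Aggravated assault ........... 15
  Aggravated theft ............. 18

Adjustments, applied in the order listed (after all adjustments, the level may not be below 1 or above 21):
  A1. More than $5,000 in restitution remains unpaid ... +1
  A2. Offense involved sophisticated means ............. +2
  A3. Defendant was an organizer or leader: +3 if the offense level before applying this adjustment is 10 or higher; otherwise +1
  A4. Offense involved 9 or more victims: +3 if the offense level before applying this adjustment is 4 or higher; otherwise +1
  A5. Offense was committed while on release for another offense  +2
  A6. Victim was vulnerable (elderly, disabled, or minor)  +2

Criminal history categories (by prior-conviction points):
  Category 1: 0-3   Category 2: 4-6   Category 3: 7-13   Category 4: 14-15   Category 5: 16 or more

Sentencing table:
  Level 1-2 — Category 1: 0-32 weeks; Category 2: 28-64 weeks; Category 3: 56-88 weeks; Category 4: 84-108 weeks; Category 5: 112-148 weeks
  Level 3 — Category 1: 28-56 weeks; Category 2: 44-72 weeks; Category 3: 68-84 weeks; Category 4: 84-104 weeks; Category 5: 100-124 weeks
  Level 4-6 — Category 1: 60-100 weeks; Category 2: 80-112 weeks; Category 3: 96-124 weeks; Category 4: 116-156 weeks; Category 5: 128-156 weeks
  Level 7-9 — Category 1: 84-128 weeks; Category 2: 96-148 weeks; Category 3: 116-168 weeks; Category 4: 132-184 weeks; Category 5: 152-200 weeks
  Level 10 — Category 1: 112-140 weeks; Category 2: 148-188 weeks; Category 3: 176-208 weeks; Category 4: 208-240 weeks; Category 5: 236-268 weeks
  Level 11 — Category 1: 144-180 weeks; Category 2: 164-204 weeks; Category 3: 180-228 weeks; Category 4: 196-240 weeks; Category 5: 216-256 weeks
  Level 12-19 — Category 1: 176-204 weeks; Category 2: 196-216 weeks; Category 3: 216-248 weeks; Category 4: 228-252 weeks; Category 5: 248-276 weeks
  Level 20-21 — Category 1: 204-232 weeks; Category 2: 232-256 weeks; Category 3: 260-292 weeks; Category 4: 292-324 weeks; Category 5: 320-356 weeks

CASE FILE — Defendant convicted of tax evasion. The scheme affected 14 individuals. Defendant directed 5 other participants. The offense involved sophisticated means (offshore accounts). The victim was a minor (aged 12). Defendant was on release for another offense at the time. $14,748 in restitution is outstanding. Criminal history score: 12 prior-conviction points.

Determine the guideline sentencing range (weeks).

260-292 weeks

Base offense level for tax evasion: 14.
A1 applies: 14 + 1 = 15.
A2 applies: 15 + 2 = 17.
A3 applies (level before this adjustment is 17 ≥ 10, so +3): 17 + 3 = 20.
A4 applies (level before this adjustment is 20 ≥ 4, so +3): 20 + 3 = 23.
A5 applies: 23 + 2 = 25.
A6 applies: 25 + 2 = 27.
Level 27 exceeds the maximum of 21; capped at 21.
Final offense level: 21.
Criminal history: 12 prior points → Category 3 (7-13).
Level 21 falls in the 20-21 band.
Grid: Level 20-21 × Category 3 = 260-292 weeks.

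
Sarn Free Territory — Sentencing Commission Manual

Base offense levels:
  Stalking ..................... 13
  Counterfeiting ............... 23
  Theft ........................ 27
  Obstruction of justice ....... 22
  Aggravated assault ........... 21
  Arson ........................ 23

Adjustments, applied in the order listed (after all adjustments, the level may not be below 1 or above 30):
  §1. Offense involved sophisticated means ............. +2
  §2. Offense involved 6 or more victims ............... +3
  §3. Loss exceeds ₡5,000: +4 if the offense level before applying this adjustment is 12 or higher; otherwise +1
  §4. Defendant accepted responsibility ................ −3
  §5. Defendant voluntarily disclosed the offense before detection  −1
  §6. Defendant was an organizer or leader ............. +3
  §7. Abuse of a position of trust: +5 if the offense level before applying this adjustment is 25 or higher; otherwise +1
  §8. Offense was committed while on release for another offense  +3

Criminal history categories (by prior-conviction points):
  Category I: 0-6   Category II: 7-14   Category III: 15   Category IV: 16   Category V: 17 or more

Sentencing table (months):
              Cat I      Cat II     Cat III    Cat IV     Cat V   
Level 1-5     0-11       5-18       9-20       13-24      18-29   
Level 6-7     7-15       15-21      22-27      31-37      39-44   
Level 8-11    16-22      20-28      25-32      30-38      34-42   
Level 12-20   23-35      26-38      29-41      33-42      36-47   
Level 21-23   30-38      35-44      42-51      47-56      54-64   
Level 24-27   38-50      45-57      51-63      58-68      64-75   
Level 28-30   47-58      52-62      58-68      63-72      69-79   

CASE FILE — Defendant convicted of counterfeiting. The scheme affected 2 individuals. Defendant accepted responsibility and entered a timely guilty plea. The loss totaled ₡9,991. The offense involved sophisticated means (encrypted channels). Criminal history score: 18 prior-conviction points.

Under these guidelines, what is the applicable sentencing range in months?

64-75 months

Base offense level for counterfeiting: 23.
§1 applies: 23 + 2 = 25.
§2 does not apply.
§3 applies (level before this adjustment is 25 ≥ 12, so +4): 25 + 4 = 29.
§4 applies: 29 − 3 = 26.
§5 does not apply.
§6 does not apply.
§7 does not apply.
Final offense level: 26.
Criminal history: 18 prior points → Category V (17+).
Level 26 falls in the 24-27 band.
Grid: Level 24-27 × Category V = 64-75 months.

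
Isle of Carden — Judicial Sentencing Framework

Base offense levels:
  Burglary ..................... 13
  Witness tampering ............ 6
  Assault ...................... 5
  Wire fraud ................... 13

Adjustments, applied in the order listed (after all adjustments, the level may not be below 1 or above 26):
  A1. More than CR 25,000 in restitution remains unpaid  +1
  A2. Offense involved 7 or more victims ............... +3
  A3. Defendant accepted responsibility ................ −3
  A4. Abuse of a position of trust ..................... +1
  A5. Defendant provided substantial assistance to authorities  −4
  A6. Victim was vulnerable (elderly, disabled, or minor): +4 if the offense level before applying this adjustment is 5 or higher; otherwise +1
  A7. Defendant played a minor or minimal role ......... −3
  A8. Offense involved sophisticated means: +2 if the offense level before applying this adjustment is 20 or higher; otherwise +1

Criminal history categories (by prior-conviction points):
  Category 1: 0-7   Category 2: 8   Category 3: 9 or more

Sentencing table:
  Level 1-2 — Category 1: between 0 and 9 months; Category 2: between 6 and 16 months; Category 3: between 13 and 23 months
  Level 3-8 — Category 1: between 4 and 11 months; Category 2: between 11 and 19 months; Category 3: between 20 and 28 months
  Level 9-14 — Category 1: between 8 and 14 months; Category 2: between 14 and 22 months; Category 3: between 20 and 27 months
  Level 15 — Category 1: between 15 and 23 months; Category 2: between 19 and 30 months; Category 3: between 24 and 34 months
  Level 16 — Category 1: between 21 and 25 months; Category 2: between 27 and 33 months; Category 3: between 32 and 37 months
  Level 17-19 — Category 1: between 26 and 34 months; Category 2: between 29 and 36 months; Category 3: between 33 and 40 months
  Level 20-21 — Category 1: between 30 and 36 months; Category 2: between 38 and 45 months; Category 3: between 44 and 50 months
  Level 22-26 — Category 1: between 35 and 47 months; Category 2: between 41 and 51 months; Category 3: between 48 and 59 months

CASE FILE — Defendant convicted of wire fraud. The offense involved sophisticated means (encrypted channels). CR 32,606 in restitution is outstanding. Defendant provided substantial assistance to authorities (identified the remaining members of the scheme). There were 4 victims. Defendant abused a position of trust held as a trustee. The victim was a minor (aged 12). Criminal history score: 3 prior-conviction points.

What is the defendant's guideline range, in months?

21-25 months

Base offense level for wire fraud: 13.
A1 applies: 13 + 1 = 14.
A2 does not apply.
A3 does not apply.
A4 applies: 14 + 1 = 15.
A5 applies: 15 − 4 = 11.
A6 applies (level before this adjustment is 11 ≥ 5, so +4): 11 + 4 = 15.
A7 does not apply.
A8 applies (level before this adjustment is 15 < 20, so +1): 15 + 1 = 16.
Final offense level: 16.
Criminal history: 3 prior points → Category 1 (0-7).
Level 16 falls in the 16 band.
Grid: Level 16 × Category 1 = 21-25 months.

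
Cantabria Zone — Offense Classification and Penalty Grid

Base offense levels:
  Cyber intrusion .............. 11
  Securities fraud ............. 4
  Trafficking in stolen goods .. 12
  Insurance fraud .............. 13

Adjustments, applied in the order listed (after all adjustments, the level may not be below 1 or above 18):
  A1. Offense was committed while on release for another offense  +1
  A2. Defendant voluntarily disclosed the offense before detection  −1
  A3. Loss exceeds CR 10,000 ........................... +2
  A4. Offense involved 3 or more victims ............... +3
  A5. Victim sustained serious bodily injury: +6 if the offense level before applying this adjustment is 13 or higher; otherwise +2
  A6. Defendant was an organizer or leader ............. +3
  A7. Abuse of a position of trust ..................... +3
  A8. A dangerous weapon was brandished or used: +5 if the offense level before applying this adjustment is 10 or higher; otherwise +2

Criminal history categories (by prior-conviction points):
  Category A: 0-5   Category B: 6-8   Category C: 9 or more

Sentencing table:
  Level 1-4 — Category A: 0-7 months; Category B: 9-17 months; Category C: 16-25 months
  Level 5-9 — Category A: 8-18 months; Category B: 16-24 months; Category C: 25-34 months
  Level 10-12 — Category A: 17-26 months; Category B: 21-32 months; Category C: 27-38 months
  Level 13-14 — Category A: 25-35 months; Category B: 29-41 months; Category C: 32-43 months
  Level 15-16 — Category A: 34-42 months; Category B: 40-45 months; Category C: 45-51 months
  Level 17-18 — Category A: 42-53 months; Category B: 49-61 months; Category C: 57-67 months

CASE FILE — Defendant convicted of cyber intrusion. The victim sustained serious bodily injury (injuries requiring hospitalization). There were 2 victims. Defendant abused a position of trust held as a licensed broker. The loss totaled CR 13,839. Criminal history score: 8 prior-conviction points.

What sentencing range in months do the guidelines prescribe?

49-61 months

Base offense level for cyber intrusion: 11.
A1 does not apply.
A2 does not apply.
A3 applies: 11 + 2 = 13.
A4 does not apply.
A5 applies (level before this adjustment is 13 ≥ 13, so +6): 13 + 6 = 19.
A7 applies: 19 + 3 = 22.
Level 22 exceeds the maximum of 18; capped at 18.
Final offense level: 18.
Criminal history: 8 prior points → Category B (6-8).
Level 18 falls in the 17-18 band.
Grid: Level 17-18 × Category B = 49-61 months.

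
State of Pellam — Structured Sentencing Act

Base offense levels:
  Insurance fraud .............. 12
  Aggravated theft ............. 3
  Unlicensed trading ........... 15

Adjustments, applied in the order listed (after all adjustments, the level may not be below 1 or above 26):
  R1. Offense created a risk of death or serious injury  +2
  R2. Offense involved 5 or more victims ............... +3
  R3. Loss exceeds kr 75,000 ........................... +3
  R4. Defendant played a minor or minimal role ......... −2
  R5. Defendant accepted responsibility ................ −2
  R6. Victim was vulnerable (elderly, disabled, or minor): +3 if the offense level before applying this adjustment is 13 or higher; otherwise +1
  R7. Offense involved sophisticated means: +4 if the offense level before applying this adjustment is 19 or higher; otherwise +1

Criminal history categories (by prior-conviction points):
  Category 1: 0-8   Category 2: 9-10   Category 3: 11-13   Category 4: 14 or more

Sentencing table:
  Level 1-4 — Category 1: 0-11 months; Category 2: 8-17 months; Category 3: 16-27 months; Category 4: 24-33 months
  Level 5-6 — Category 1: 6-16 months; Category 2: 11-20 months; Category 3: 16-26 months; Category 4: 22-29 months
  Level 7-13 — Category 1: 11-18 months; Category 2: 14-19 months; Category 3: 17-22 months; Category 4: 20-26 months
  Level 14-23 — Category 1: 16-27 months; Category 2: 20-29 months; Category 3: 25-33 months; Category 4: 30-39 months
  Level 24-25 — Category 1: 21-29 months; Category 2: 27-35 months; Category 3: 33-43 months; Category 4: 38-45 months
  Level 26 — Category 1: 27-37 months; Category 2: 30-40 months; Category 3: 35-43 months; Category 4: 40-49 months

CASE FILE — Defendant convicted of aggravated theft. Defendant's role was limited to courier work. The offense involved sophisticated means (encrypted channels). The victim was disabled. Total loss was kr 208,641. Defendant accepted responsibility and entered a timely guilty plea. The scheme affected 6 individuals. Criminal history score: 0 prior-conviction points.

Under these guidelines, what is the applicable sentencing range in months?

11-18 months

Base offense level for aggravated theft: 3.
R1 does not apply.
R2 applies: 3 + 3 = 6.
R3 applies: 6 + 3 = 9.
R4 applies: 9 − 2 = 7.
R5 applies: 7 − 2 = 5.
R6 applies (level before this adjustment is 5 < 13, so +1): 5 + 1 = 6.
R7 applies (level before this adjustment is 6 < 19, so +1): 6 + 1 = 7.
Final offense level: 7.
Criminal history: 0 prior points → Category 1 (0-8).
Level 7 falls in the 7-13 band.
Grid: Level 7-13 × Category 1 = 11-18 months.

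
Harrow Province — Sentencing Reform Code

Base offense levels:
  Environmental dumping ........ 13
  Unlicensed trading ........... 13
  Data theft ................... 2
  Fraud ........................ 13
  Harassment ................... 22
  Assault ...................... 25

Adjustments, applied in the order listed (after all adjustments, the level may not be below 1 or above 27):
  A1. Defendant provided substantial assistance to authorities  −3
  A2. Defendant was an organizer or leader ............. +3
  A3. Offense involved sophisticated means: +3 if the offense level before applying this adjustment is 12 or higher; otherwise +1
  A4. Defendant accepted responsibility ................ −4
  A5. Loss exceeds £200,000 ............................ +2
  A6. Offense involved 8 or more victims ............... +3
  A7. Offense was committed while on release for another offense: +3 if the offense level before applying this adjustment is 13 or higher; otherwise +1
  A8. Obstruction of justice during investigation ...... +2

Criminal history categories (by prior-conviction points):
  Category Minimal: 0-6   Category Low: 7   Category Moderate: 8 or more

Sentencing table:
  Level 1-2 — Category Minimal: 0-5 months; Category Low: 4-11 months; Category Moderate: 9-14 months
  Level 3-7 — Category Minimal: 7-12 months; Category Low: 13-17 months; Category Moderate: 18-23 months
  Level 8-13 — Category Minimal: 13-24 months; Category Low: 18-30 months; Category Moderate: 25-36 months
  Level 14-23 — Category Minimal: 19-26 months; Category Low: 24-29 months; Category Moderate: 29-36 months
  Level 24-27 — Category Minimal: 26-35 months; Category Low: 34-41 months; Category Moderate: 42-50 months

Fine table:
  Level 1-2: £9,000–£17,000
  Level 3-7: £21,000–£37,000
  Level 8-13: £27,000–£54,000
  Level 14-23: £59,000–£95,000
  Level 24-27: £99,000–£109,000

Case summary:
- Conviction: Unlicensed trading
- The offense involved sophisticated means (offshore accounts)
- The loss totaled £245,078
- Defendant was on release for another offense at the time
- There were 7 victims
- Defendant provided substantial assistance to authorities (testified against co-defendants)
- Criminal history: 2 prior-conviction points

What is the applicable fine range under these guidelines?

£59,000–£95,000

Base offense level for unlicensed trading: 13.
A1 applies: 13 − 3 = 10.
A2 does not apply.
A3 applies (level before this adjustment is 10 < 12, so +1): 10 + 1 = 11.
A4 does not apply.
A5 applies: 11 + 2 = 13.
A6 does not apply.
A7 applies (level before this adjustment is 13 ≥ 13, so +3): 13 + 3 = 16.
A8 does not apply.
Final offense level: 16.
Level 16 falls in the 14-23 band.
Fine table: Level 14-23 → £59,000–£95,000.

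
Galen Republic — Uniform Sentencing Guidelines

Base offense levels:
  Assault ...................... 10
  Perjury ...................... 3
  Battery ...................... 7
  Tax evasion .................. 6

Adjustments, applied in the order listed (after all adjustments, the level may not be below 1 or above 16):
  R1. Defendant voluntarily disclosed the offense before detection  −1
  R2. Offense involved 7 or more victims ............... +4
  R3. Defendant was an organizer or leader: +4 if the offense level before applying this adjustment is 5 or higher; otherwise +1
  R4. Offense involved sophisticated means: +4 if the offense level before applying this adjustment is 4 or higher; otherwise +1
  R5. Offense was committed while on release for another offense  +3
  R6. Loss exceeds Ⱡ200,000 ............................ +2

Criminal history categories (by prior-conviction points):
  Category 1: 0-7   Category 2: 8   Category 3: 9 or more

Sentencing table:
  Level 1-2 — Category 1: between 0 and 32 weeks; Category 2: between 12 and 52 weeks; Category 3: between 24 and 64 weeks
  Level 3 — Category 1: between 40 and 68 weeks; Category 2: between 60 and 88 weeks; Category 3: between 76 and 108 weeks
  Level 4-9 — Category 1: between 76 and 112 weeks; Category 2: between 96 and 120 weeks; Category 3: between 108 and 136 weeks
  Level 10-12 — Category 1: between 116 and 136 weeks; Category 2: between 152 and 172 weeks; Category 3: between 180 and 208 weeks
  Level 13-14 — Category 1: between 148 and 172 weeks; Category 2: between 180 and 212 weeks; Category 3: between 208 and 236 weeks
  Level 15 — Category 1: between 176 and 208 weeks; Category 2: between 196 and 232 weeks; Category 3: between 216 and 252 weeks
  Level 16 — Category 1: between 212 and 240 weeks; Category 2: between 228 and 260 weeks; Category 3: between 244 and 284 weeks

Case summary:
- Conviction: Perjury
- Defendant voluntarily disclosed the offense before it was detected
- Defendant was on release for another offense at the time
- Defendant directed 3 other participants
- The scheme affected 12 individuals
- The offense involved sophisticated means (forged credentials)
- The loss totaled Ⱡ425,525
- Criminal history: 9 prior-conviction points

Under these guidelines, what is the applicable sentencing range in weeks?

244-284 weeks

Base offense level for perjury: 3.
R1 applies: 3 − 1 = 2.
R2 applies: 2 + 4 = 6.
R3 applies (level before this adjustment is 6 ≥ 5, so +4): 6 + 4 = 10.
R4 applies (level before this adjustment is 10 ≥ 4, so +4): 10 + 4 = 14.
R5 applies: 14 + 3 = 17.
R6 applies: 17 + 2 = 19.
Level 19 exceeds the maximum of 16; capped at 16.
Final offense level: 16.
Criminal history: 9 prior points → Category 3 (9+).
Level 16 falls in the 16 band.
Grid: Level 16 × Category 3 = 244-284 weeks.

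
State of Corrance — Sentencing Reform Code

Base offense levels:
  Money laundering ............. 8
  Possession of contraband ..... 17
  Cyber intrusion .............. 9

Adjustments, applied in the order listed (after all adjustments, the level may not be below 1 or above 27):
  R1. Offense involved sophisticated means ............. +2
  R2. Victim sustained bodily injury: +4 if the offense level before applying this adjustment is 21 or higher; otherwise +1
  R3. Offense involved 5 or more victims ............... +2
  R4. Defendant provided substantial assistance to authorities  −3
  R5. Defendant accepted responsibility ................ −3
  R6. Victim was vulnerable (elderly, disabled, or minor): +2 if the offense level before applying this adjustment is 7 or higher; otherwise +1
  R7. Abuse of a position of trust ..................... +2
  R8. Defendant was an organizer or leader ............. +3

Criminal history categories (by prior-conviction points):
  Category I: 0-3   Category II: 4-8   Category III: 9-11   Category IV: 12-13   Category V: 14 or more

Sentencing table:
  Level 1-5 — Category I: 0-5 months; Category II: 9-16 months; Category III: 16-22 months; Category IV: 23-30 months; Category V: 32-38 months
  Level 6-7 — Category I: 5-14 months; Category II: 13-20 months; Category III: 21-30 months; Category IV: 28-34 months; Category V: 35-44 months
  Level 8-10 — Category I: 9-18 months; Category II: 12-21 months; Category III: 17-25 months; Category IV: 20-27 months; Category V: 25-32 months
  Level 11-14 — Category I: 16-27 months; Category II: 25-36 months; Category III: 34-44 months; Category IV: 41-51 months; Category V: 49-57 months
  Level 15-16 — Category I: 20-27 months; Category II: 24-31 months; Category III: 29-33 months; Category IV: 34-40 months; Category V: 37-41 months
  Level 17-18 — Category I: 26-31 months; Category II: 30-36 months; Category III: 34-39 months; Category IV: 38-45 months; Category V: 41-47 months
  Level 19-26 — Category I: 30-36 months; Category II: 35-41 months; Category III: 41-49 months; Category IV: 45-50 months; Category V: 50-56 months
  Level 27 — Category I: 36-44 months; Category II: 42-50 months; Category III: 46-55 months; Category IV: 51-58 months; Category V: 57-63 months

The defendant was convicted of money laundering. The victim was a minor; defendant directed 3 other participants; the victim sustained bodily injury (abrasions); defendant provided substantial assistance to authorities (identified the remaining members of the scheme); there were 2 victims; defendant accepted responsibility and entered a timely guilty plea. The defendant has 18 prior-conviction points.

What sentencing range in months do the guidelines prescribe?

Base offense level for money laundering: 8.
R1 does not apply.
R2 applies (level before this adjustment is 8 < 21, so +1): 8 + 1 = 9.
R3 does not apply.
R4 applies: 9 − 3 = 6.
R5 applies: 6 − 3 = 3.
R6 applies (level before this adjustment is 3 < 7, so +1): 3 + 1 = 4.
R8 applies: 4 + 3 = 7.
Final offense level: 7.
Criminal history: 18 prior points → Category V (14+).
Level 7 falls in the 6-7 band.
Grid: Level 6-7 × Category V = 35-44 months.

35-44 months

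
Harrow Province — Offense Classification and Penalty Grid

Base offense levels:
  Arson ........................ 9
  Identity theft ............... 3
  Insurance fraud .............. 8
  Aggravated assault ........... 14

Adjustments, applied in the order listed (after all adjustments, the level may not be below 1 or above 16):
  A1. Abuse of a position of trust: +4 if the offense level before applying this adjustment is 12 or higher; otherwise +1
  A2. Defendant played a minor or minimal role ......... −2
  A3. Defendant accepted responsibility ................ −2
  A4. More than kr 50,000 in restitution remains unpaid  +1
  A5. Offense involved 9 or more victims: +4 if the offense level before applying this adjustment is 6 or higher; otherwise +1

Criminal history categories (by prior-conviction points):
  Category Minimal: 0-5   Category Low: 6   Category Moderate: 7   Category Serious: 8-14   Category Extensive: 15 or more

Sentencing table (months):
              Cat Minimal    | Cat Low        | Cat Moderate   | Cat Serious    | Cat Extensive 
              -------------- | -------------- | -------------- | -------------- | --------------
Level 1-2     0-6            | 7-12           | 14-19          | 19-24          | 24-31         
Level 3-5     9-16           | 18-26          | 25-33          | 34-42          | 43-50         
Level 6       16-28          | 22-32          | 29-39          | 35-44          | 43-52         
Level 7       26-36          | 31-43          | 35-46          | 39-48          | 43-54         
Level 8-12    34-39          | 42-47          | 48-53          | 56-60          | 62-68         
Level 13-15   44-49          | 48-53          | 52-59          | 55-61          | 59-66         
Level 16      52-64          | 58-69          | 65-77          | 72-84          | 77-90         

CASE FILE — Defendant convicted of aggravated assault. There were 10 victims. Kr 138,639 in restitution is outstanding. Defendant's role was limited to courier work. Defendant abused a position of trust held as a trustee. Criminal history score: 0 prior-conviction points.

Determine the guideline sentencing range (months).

52-64 months

Base offense level for aggravated assault: 14.
A1 applies (level before this adjustment is 14 ≥ 12, so +4): 14 + 4 = 18.
A2 applies: 18 − 2 = 16.
A3 does not apply.
A4 applies: 16 + 1 = 17.
A5 applies (level before this adjustment is 17 ≥ 6, so +4): 17 + 4 = 21.
Level 21 exceeds the maximum of 16; capped at 16.
Final offense level: 16.
Criminal history: 0 prior points → Category Minimal (0-5).
Level 16 falls in the 16 band.
Grid: Level 16 × Category Minimal = 52-64 months.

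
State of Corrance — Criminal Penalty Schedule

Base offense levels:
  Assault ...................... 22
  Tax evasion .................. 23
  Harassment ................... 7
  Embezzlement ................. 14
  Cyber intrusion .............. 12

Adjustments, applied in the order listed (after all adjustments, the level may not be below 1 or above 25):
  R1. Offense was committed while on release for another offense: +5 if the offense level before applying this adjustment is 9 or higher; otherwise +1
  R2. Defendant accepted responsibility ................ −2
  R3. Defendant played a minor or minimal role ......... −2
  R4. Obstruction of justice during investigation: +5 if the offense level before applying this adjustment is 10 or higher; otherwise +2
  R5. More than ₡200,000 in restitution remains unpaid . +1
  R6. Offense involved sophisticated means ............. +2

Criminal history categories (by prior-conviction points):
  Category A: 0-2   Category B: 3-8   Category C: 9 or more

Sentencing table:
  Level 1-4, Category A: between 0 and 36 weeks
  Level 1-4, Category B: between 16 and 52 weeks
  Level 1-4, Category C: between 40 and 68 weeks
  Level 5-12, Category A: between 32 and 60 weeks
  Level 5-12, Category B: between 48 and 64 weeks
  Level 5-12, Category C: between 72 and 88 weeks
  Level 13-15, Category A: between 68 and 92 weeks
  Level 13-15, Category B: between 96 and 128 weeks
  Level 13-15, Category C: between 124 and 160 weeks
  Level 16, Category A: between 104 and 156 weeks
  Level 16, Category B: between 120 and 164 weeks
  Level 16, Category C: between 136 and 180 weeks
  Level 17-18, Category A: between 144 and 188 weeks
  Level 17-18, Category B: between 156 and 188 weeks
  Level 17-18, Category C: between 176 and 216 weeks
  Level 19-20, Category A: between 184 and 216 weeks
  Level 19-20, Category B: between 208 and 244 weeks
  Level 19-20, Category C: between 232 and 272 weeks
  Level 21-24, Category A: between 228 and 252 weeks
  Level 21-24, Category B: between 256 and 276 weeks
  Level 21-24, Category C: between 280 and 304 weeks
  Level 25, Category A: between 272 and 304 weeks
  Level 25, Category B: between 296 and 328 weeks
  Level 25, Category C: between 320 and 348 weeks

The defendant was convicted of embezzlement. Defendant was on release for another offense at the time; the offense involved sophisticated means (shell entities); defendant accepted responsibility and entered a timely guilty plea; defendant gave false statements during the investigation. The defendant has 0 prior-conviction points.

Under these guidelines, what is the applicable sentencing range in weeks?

Base offense level for embezzlement: 14.
R1 applies (level before this adjustment is 14 ≥ 9, so +5): 14 + 5 = 19.
R2 applies: 19 − 2 = 17.
R4 applies (level before this adjustment is 17 ≥ 10, so +5): 17 + 5 = 22.
R5 does not apply.
R6 applies: 22 + 2 = 24.
Final offense level: 24.
Criminal history: 0 prior points → Category A (0-2).
Level 24 falls in the 21-24 band.
Grid: Level 21-24 × Category A = 228-252 weeks.

228-252 weeks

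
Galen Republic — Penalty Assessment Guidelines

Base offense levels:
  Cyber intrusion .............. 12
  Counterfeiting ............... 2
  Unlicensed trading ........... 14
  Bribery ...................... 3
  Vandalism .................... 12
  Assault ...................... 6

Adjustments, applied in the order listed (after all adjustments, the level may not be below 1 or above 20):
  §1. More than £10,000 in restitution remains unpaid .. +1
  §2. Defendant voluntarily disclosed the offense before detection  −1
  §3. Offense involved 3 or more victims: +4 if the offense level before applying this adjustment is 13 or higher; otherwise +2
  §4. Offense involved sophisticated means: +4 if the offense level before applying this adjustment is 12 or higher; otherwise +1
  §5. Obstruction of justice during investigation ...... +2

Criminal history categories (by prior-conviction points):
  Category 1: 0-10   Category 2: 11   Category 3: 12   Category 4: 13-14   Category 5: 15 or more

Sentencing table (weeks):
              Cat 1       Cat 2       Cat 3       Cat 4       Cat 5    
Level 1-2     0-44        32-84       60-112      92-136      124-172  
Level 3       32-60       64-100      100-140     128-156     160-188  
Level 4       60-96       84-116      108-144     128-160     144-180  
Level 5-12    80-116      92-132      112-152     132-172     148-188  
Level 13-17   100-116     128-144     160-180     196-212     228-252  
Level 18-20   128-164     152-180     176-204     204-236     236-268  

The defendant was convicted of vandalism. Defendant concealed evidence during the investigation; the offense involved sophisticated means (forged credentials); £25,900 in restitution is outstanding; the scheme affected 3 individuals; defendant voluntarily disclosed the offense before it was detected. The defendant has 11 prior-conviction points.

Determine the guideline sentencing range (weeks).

Base offense level for vandalism: 12.
§1 applies: 12 + 1 = 13.
§2 applies: 13 − 1 = 12.
§3 applies (level before this adjustment is 12 < 13, so +2): 12 + 2 = 14.
§4 applies (level before this adjustment is 14 ≥ 12, so +4): 14 + 4 = 18.
§5 applies: 18 + 2 = 20.
Final offense level: 20.
Criminal history: 11 prior points → Category 2 (11).
Level 20 falls in the 18-20 band.
Grid: Level 18-20 × Category 2 = 152-180 weeks.

152-180 weeks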